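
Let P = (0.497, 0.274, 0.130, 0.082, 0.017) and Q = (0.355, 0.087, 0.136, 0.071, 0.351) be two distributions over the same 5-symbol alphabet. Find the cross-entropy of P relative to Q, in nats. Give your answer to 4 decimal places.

1.6778 nats

H(P,Q) = −Σ p·ln q.
  −0.497·ln(0.355) = 0.51471
  −0.274·ln(0.087) = 0.66907
  −0.130·ln(0.136) = 0.25936
  −0.082·ln(0.071) = 0.21690
  −0.017·ln(0.351) = 0.01780
H(P,Q) = 1.6778 nats.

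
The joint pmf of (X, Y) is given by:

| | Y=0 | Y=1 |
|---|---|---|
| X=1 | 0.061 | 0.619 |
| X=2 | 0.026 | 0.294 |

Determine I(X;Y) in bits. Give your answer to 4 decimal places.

0.0001 bits

Marginals: p(X) = (0.6800, 0.3200), p(Y) = (0.0870, 0.9130).
I(X;Y) = Σ p(x,y)·log₂[p(x,y)/(p(x)p(y))].
  (1,0): 0.061·log₂(1.0311) = 0.00270
  (1,1): 0.619·log₂(0.9970) = -0.00265
  (2,0): 0.026·log₂(0.9339) = -0.00256
  (2,1): 0.294·log₂(1.0063) = 0.00266
Sum = 0.0001 bits.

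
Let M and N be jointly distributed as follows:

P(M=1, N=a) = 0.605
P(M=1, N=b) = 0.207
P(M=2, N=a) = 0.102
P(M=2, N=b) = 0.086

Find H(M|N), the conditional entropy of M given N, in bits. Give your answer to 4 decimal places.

Marginals: p(M) = (0.8120, 0.1880), p(N) = (0.7070, 0.2930).
H(M|N) = Σ p(N) · H(M|N=·).
  N=a: p=0.7070, H(M|N=a) = 0.5953
  N=b: p=0.2930, H(M|N=b) = 0.8732
Weighted sum = 0.6767 bits.

0.6767 bits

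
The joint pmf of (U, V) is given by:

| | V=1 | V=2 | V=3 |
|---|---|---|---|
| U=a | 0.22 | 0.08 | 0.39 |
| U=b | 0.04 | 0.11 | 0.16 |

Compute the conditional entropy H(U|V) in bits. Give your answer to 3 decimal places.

Chain rule: H(U|V) = H(U,V) − H(V).
Marginals: p(U) = (0.6900, 0.3100), p(V) = (0.2600, 0.1900, 0.5500).
H(U,V) = 2.2609 bits; H(V) = 1.4349 bits.
H(U|V) = 2.2609 − 1.4349 = 0.826 bits.

0.826 bits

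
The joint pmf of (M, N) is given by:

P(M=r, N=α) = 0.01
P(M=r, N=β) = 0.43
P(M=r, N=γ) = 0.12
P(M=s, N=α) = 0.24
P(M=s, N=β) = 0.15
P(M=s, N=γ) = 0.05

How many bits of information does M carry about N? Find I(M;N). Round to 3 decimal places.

Marginals: p(M) = (0.5600, 0.4400), p(N) = (0.2500, 0.5800, 0.1700).
I(M;N) = Σ p(x,y)·log₂[p(x,y)/(p(x)p(y))].
  (r,α): 0.01·log₂(0.0714) = -0.0381
  (r,β): 0.43·log₂(1.3239) = 0.1741
  (r,γ): 0.12·log₂(1.2605) = 0.0401
  (s,α): 0.24·log₂(2.1818) = 0.2701
  (s,β): 0.15·log₂(0.5878) = -0.1150
  (s,γ): 0.05·log₂(0.6684) = -0.0291
Sum = 0.302 bits.

0.302 bits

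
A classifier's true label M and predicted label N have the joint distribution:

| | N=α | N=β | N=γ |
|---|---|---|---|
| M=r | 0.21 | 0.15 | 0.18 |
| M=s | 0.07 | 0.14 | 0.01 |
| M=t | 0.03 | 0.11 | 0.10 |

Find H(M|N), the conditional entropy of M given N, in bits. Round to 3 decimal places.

1.325 bits

Chain rule: H(M|N) = H(M,N) − H(N).
Marginals: p(M) = (0.5400, 0.2200, 0.2400), p(N) = (0.3100, 0.4000, 0.2900).
H(M,N) = 2.8950 bits; H(N) = 1.5705 bits.
H(M|N) = 2.8950 − 1.5705 = 1.325 bits.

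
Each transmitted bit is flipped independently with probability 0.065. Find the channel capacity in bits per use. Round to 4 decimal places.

Binary symmetric channel: C = 1 − h₂(ε) where h₂ is the binary entropy function.
h₂(0.065) = −0.065·log₂0.065 − 0.935·log₂0.935 = 0.3470.
C = 1 − 0.3470 = 0.6530 bits per channel use.

0.6530 bits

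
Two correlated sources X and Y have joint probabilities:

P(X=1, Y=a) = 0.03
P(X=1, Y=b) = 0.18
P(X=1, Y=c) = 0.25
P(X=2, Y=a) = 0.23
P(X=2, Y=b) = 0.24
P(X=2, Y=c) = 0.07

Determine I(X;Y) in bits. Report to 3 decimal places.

Marginals: p(X) = (0.4600, 0.5400), p(Y) = (0.2600, 0.4200, 0.3200).
I(X;Y) = Σ p(x,y)·log₂[p(x,y)/(p(x)p(y))].
  (1,a): 0.03·log₂(0.2508) = -0.0599
  (1,b): 0.18·log₂(0.9317) = -0.0184
  (1,c): 0.25·log₂(1.6984) = 0.1910
  (2,a): 0.23·log₂(1.6382) = 0.1638
  (2,b): 0.24·log₂(1.0582) = 0.0196
  (2,c): 0.07·log₂(0.4051) = -0.0913
Sum = 0.205 bits.

0.205 bits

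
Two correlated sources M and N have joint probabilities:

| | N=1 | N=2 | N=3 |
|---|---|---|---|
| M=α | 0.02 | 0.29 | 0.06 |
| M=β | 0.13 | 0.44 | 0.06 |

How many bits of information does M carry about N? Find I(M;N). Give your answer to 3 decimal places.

Marginals: p(M) = (0.3700, 0.6300), p(N) = (0.1500, 0.7300, 0.1200).
I(M;N) = H(M) + H(N) − H(M,N).
H(M) = 0.9507, H(N) = 1.1091, H(M,N) = 2.0216.
I(M;N) = 0.9507 + 1.1091 − 2.0216 = 0.038 bits.

0.038 bits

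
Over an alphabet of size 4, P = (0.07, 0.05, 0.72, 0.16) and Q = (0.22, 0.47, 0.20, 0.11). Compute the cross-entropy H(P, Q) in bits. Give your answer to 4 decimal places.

H(P,Q) = −Σ p·log₂ q.
  −0.07·log₂(0.22) = 0.15291
  −0.05·log₂(0.47) = 0.05446
  −0.72·log₂(0.20) = 1.67179
  −0.16·log₂(0.11) = 0.50951
H(P,Q) = 2.3887 bits.

2.3887 bits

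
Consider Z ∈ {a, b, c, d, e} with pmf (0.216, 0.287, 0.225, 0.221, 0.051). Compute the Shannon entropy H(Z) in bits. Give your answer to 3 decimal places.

2.179 bits

H(Z) = −Σ p·log₂ p.
  −(0.216)·log₂(0.216) = 0.4776
  −(0.287)·log₂(0.287) = 0.5169
  −(0.225)·log₂(0.225) = 0.4842
  −(0.221)·log₂(0.221) = 0.4813
  −(0.051)·log₂(0.051) = 0.2190
Sum: 0.4776 + 0.5169 + 0.4842 + 0.4813 + 0.2190 = 2.179 bits.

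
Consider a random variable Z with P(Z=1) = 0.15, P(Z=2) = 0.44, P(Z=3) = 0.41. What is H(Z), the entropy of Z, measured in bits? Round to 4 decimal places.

1.4591 bits

H(Z) = −Σ p·log₂ p.
  −(0.15)·log₂(0.15) = 0.41054
  −(0.44)·log₂(0.44) = 0.52115
  −(0.41)·log₂(0.41) = 0.52738
Sum: 0.41054 + 0.52115 + 0.52738 = 1.4591 bits.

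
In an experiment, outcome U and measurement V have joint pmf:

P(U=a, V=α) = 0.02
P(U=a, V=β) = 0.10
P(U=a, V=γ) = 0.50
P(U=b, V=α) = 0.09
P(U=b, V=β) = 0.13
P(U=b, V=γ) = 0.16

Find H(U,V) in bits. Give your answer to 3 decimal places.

H(U,V) = −Σ p(x,y)·log₂ p(x,y) over all 6 cells.
  cell (a,α): −0.02·log₂0.02 = 0.1129
  cell (a,β): −0.10·log₂0.10 = 0.3322
  cell (a,γ): −0.50·log₂0.50 = 0.5000
  cell (b,α): −0.09·log₂0.09 = 0.3127
  cell (b,β): −0.13·log₂0.13 = 0.3826
  cell (b,γ): −0.16·log₂0.16 = 0.4230
Sum = 2.063 bits.

2.063 bits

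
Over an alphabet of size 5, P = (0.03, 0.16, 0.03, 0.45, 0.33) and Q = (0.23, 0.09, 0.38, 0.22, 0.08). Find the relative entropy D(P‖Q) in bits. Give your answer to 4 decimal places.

1.0740 bits

D(P‖Q) = Σ p·log₂(p/q).
  0.03·log₂(0.03/0.23) = -0.08816
  0.16·log₂(0.16/0.09) = 0.13281
  0.03·log₂(0.03/0.38) = -0.10989
  0.45·log₂(0.45/0.22) = 0.46459
  0.33·log₂(0.33/0.08) = 0.67465
D(P‖Q) = 1.0740 bits.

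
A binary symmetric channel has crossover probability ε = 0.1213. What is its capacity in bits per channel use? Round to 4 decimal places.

0.4669 bits

Binary symmetric channel: C = 1 − h₂(ε) where h₂ is the binary entropy function.
h₂(0.1213) = −0.1213·log₂0.1213 − 0.8787·log₂0.8787 = 0.5331.
C = 1 − 0.5331 = 0.4669 bits per channel use.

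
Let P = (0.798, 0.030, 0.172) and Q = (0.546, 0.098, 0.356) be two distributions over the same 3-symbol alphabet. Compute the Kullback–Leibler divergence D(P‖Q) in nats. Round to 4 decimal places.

0.1422 nats

D(P‖Q) = Σ p·ln(p/q).
  0.798·ln(0.798/0.546) = 0.30283
  0.030·ln(0.030/0.098) = -0.03551
  0.172·ln(0.172/0.356) = -0.12512
D(P‖Q) = 0.1422 nats.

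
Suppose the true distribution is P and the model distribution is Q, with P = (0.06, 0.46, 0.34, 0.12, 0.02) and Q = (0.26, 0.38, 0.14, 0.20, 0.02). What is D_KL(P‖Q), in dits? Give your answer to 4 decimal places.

D(P‖Q) = Σ p·log₁₀(p/q).
  0.06·log₁₀(0.06/0.26) = -0.03821
  0.46·log₁₀(0.46/0.38) = 0.03817
  0.34·log₁₀(0.34/0.14) = 0.13102
  0.12·log₁₀(0.12/0.20) = -0.02662
  0.02·log₁₀(0.02/0.02) = 0.00000
D(P‖Q) = 0.1044 dits.

0.1044 dits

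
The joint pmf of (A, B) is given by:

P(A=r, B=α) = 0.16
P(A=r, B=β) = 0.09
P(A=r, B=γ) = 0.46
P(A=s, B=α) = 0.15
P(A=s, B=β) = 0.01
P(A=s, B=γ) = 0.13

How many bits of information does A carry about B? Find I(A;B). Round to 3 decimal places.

Marginals: p(A) = (0.7100, 0.2900), p(B) = (0.3100, 0.1000, 0.5900).
I(A;B) = Σ p(x,y)·log₂[p(x,y)/(p(x)p(y))].
  (r,α): 0.16·log₂(0.7269) = -0.0736
  (r,β): 0.09·log₂(1.2676) = 0.0308
  (r,γ): 0.46·log₂(1.0981) = 0.0621
  (s,α): 0.15·log₂(1.6685) = 0.1108
  (s,β): 0.01·log₂(0.3448) = -0.0154
  (s,γ): 0.13·log₂(0.7598) = -0.0515
Sum = 0.063 bits.

0.063 bits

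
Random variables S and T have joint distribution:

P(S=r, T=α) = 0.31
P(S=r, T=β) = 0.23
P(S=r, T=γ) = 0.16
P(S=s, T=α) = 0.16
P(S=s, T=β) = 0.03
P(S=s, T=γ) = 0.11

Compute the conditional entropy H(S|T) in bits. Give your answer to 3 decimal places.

Chain rule: H(S|T) = H(S,T) − H(T).
Marginals: p(S) = (0.7000, 0.3000), p(T) = (0.4700, 0.2600, 0.2700).
H(S,T) = 2.3595 bits; H(T) = 1.5273 bits.
H(S|T) = 2.3595 − 1.5273 = 0.832 bits.

0.832 bits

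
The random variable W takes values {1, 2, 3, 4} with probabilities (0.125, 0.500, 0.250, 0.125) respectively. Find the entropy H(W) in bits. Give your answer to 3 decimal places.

1.750 bits

H(W) = −Σ p·log₂ p.
  −(0.125)·log₂(0.125) = 0.3750
  −(0.500)·log₂(0.500) = 0.5000
  −(0.250)·log₂(0.250) = 0.5000
  −(0.125)·log₂(0.125) = 0.3750
Sum: 0.3750 + 0.5000 + 0.5000 + 0.3750 = 1.750 bits.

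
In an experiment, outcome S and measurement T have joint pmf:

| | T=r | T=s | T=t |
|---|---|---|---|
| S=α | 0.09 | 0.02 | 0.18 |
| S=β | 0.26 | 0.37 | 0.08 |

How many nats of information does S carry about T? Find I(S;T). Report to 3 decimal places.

Marginals: p(S) = (0.2900, 0.7100), p(T) = (0.3500, 0.3900, 0.2600).
I(S;T) = Σ p(x,y)·ln[p(x,y)/(p(x)p(y))].
  (α,r): 0.09·ln(0.8867) = -0.0108
  (α,s): 0.02·ln(0.1768) = -0.0347
  (α,t): 0.18·ln(2.3873) = 0.1566
  (β,r): 0.26·ln(1.0463) = 0.0118
  (β,s): 0.37·ln(1.3362) = 0.1072
  (β,t): 0.08·ln(0.4334) = -0.0669
Sum = 0.163 nats.

0.163 nats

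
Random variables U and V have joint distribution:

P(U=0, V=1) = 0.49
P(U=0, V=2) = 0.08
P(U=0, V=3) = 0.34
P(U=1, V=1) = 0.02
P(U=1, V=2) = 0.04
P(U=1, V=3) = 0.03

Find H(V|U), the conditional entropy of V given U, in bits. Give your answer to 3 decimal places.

Chain rule: H(V|U) = H(U,V) − H(U).
Marginals: p(U) = (0.9100, 0.0900), p(V) = (0.5100, 0.1200, 0.3700).
H(U,V) = 1.7754 bits; H(U) = 0.4365 bits.
H(V|U) = 1.7754 − 0.4365 = 1.339 bits.

1.339 bits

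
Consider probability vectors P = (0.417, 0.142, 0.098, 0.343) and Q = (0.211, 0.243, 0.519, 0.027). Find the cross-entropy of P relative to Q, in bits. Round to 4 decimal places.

3.1059 bits

H(P,Q) = −Σ p·log₂ q.
  −0.417·log₂(0.211) = 0.93603
  −0.142·log₂(0.243) = 0.28982
  −0.098·log₂(0.519) = 0.09273
  −0.343·log₂(0.027) = 1.78734
H(P,Q) = 3.1059 bits.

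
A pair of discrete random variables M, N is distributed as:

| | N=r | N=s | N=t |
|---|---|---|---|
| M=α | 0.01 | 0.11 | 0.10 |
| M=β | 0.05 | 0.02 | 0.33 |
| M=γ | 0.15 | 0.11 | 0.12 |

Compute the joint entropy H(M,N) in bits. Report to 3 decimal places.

H(M,N) = −Σ p(x,y)·log₂ p(x,y) over all 9 cells.
  cell (α,r): −0.01·log₂0.01 = 0.0664
  cell (α,s): −0.11·log₂0.11 = 0.3503
  cell (α,t): −0.10·log₂0.10 = 0.3322
  cell (β,r): −0.05·log₂0.05 = 0.2161
  cell (β,s): −0.02·log₂0.02 = 0.1129
  cell (β,t): −0.33·log₂0.33 = 0.5278
  cell (γ,r): −0.15·log₂0.15 = 0.4105
  cell (γ,s): −0.11·log₂0.11 = 0.3503
  cell (γ,t): −0.12·log₂0.12 = 0.3671
Sum = 2.734 bits.

2.734 bits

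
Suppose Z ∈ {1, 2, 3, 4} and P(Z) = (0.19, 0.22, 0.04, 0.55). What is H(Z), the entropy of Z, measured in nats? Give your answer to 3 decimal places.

1.106 nats

H(Z) = −Σ p·ln p.
  −(0.19)·ln(0.19) = 0.3155
  −(0.22)·ln(0.22) = 0.3331
  −(0.04)·ln(0.04) = 0.1288
  −(0.55)·ln(0.55) = 0.3288
Sum: 0.3155 + 0.3331 + 0.1288 + 0.3288 = 1.106 nats.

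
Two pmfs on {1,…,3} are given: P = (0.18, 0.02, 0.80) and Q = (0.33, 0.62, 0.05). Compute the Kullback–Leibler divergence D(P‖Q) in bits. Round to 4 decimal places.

D(P‖Q) = Σ p·log₂(p/q).
  0.18·log₂(0.18/0.33) = -0.15740
  0.02·log₂(0.02/0.62) = -0.09908
  0.80·log₂(0.80/0.05) = 3.20000
D(P‖Q) = 2.9435 bits.

2.9435 bits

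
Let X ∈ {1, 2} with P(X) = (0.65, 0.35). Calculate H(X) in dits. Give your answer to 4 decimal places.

H(X) = −Σ p·log₁₀ p.
  −(0.65)·log₁₀(0.65) = 0.12161
  −(0.35)·log₁₀(0.35) = 0.15958
Sum: 0.12161 + 0.15958 = 0.2812 dits.

0.2812 dits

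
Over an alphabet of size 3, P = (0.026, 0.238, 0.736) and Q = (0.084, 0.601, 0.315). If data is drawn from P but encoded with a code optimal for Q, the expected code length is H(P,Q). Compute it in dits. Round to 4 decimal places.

0.4498 dits

H(P,Q) = −Σ p·log₁₀ q.
  −0.026·log₁₀(0.084) = 0.02797
  −0.238·log₁₀(0.601) = 0.05263
  −0.736·log₁₀(0.315) = 0.36924
H(P,Q) = 0.4498 dits.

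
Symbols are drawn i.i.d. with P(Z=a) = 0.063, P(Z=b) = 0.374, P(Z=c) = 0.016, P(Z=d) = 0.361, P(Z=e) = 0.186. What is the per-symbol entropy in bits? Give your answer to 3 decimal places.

H(Z) = −Σ p·log₂ p.
  −(0.063)·log₂(0.063) = 0.2513
  −(0.374)·log₂(0.374) = 0.5307
  −(0.016)·log₂(0.016) = 0.0955
  −(0.361)·log₂(0.361) = 0.5306
  −(0.186)·log₂(0.186) = 0.4514
Sum: 0.2513 + 0.5307 + 0.0955 + 0.5306 + 0.4514 = 1.859 bits.

1.859 bits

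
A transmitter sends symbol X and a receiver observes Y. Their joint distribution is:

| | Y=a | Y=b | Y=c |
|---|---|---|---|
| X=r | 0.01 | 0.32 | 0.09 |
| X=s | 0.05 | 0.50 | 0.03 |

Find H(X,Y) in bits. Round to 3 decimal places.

H(X,Y) = −Σ p(x,y)·log₂ p(x,y) over all 6 cells.
  cell (r,a): −0.01·log₂0.01 = 0.0664
  cell (r,b): −0.32·log₂0.32 = 0.5260
  cell (r,c): −0.09·log₂0.09 = 0.3127
  cell (s,a): −0.05·log₂0.05 = 0.2161
  cell (s,b): −0.50·log₂0.50 = 0.5000
  cell (s,c): −0.03·log₂0.03 = 0.1518
Sum = 1.773 bits.

1.773 bits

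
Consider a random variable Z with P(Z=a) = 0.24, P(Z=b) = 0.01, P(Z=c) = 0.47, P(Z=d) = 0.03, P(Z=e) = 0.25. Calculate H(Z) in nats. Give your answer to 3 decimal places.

1.195 nats

H(Z) = −Σ p·ln p.
  −(0.24)·ln(0.24) = 0.3425
  −(0.01)·ln(0.01) = 0.0461
  −(0.47)·ln(0.47) = 0.3549
  −(0.03)·ln(0.03) = 0.1052
  −(0.25)·ln(0.25) = 0.3466
Sum: 0.3425 + 0.0461 + 0.3549 + 0.1052 + 0.3466 = 1.195 nats.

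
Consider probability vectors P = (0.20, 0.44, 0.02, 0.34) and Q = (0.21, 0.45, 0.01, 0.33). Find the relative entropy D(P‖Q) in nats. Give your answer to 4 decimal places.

0.0044 nats

D(P‖Q) = Σ p·ln(p/q).
  0.20·ln(0.20/0.21) = -0.00976
  0.44·ln(0.44/0.45) = -0.00989
  0.02·ln(0.02/0.01) = 0.01386
  0.34·ln(0.34/0.33) = 0.01015
D(P‖Q) = 0.0044 nats.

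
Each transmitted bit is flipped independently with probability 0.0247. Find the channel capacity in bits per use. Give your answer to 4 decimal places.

Binary symmetric channel: C = 1 − h₂(ε) where h₂ is the binary entropy function.
h₂(0.0247) = −0.0247·log₂0.0247 − 0.9753·log₂0.9753 = 0.1671.
C = 1 − 0.1671 = 0.8329 bits per channel use.

0.8329 bits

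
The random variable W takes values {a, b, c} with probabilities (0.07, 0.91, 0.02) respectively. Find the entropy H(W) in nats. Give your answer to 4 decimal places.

0.3502 nats

H(W) = −Σ p·ln p.
  −(0.07)·ln(0.07) = 0.18615
  −(0.91)·ln(0.91) = 0.08582
  −(0.02)·ln(0.02) = 0.07824
Sum: 0.18615 + 0.08582 + 0.07824 = 0.3502 nats.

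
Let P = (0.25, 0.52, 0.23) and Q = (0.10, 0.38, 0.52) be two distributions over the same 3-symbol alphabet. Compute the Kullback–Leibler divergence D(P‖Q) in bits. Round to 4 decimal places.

D(P‖Q) = Σ p·log₂(p/q).
  0.25·log₂(0.25/0.10) = 0.33048
  0.52·log₂(0.52/0.38) = 0.23531
  0.23·log₂(0.23/0.52) = -0.27068
D(P‖Q) = 0.2951 bits.

0.2951 bits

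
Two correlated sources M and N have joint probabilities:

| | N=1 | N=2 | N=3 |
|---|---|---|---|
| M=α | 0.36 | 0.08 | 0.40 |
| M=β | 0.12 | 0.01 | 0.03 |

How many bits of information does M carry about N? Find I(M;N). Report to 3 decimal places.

Marginals: p(M) = (0.8400, 0.1600), p(N) = (0.4800, 0.0900, 0.4300).
I(M;N) = H(M) + H(N) − H(M,N).
H(M) = 0.6343, H(N) = 1.3445, H(M,N) = 1.9362.
I(M;N) = 0.6343 + 1.3445 − 1.9362 = 0.043 bits.

0.043 bits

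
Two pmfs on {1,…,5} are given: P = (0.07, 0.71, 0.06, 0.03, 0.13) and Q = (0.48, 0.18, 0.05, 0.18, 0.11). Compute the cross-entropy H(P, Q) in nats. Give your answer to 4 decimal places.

1.7870 nats

H(P,Q) = −Σ p·ln q.
  −0.07·ln(0.48) = 0.05138
  −0.71·ln(0.18) = 1.21751
  −0.06·ln(0.05) = 0.17974
  −0.03·ln(0.18) = 0.05144
  −0.13·ln(0.11) = 0.28695
H(P,Q) = 1.7870 nats.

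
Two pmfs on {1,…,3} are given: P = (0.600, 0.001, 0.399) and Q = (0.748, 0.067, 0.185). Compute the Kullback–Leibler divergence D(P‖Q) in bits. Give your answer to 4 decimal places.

D(P‖Q) = Σ p·log₂(p/q).
  0.600·log₂(0.600/0.748) = -0.19085
  0.001·log₂(0.001/0.067) = -0.00607
  0.399·log₂(0.399/0.185) = 0.44244
D(P‖Q) = 0.2455 bits.

0.2455 bits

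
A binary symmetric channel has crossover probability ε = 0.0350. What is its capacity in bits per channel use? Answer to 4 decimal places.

0.7811 bits

Binary symmetric channel: C = 1 − h₂(ε) where h₂ is the binary entropy function.
h₂(0.0350) = −0.0350·log₂0.0350 − 0.9650·log₂0.9650 = 0.2189.
C = 1 − 0.2189 = 0.7811 bits per channel use.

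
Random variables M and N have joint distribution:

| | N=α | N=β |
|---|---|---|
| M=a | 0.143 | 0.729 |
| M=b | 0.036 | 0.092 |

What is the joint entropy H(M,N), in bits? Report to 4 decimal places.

1.2230 bits

H(M,N) = −Σ p(x,y)·log₂ p(x,y) over all 4 cells.
  cell (a,α): −0.143·log₂0.143 = 0.40125
  cell (a,β): −0.729·log₂0.729 = 0.33243
  cell (b,α): −0.036·log₂0.036 = 0.17265
  cell (b,β): −0.092·log₂0.092 = 0.31668
Sum = 1.2230 bits.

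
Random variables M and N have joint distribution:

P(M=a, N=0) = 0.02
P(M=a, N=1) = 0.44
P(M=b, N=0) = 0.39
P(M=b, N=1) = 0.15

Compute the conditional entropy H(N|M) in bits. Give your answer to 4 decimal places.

Chain rule: H(N|M) = H(M,N) − H(M).
Marginals: p(M) = (0.4600, 0.5400), p(N) = (0.4100, 0.5900).
H(M,N) = 1.5744 bits; H(M) = 0.9954 bits.
H(N|M) = 1.5744 − 0.9954 = 0.5790 bits.

0.5790 bits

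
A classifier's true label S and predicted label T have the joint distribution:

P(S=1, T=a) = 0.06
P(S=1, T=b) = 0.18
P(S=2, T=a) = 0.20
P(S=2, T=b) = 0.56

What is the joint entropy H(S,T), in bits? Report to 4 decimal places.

1.6217 bits

H(S,T) = −Σ p(x,y)·log₂ p(x,y) over all 4 cells.
  cell (1,a): −0.06·log₂0.06 = 0.24353
  cell (1,b): −0.18·log₂0.18 = 0.44531
  cell (2,a): −0.20·log₂0.20 = 0.46439
  cell (2,b): −0.56·log₂0.56 = 0.46844
Sum = 1.6217 bits.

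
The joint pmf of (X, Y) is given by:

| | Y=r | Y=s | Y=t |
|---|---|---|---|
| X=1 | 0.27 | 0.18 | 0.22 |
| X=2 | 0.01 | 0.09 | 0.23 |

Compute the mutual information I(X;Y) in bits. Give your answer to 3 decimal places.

0.155 bits

Marginals: p(X) = (0.6700, 0.3300), p(Y) = (0.2800, 0.2700, 0.4500).
I(X;Y) = H(X) + H(Y) − H(X,Y).
H(X) = 0.9149, H(Y) = 1.5426, H(X,Y) = 2.3027.
I(X;Y) = 0.9149 + 1.5426 − 2.3027 = 0.155 bits.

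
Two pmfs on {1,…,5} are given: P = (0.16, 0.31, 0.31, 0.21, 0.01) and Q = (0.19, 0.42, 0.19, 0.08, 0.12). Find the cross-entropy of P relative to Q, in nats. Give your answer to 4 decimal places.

H(P,Q) = −Σ p·ln q.
  −0.16·ln(0.19) = 0.26572
  −0.31·ln(0.42) = 0.26893
  −0.31·ln(0.19) = 0.51483
  −0.21·ln(0.08) = 0.53040
  −0.01·ln(0.12) = 0.02120
H(P,Q) = 1.6011 nats.

1.6011 nats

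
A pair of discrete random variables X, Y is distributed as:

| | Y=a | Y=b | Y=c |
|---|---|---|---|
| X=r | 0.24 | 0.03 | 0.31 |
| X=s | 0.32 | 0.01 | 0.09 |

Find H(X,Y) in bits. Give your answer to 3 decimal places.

2.075 bits

H(X,Y) = −Σ p(x,y)·log₂ p(x,y) over all 6 cells.
  cell (r,a): −0.24·log₂0.24 = 0.4941
  cell (r,b): −0.03·log₂0.03 = 0.1518
  cell (r,c): −0.31·log₂0.31 = 0.5238
  cell (s,a): −0.32·log₂0.32 = 0.5260
  cell (s,b): −0.01·log₂0.01 = 0.0664
  cell (s,c): −0.09·log₂0.09 = 0.3127
Sum = 2.075 bits.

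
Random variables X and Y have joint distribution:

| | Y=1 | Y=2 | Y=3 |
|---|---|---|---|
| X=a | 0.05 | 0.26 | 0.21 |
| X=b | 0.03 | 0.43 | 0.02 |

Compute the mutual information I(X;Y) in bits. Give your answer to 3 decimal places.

0.165 bits

Marginals: p(X) = (0.5200, 0.4800), p(Y) = (0.0800, 0.6900, 0.2300).
I(X;Y) = Σ p(x,y)·log₂[p(x,y)/(p(x)p(y))].
  (a,1): 0.05·log₂(1.2019) = 0.0133
  (a,2): 0.26·log₂(0.7246) = -0.1208
  (a,3): 0.21·log₂(1.7559) = 0.1706
  (b,1): 0.03·log₂(0.7812) = -0.0107
  (b,2): 0.43·log₂(1.2983) = 0.1620
  (b,3): 0.02·log₂(0.1812) = -0.0493
Sum = 0.165 bits.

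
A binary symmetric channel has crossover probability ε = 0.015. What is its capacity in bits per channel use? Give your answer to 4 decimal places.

0.8876 bits

Binary symmetric channel: C = 1 − h₂(ε) where h₂ is the binary entropy function.
h₂(0.015) = −0.015·log₂0.015 − 0.985·log₂0.985 = 0.1124.
C = 1 − 0.1124 = 0.8876 bits per channel use.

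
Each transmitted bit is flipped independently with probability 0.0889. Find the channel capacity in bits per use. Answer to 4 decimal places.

Binary symmetric channel: C = 1 − h₂(ε) where h₂ is the binary entropy function.
h₂(0.0889) = −0.0889·log₂0.0889 − 0.9111·log₂0.9111 = 0.4328.
C = 1 − 0.4328 = 0.5672 bits per channel use.

0.5672 bits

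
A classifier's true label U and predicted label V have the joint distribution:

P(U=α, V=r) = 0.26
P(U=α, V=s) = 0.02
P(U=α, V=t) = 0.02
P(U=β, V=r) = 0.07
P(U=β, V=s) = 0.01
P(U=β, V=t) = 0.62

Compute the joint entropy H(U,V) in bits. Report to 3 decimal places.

1.494 bits

H(U,V) = −Σ p(x,y)·log₂ p(x,y) over all 6 cells.
  cell (α,r): −0.26·log₂0.26 = 0.5053
  cell (α,s): −0.02·log₂0.02 = 0.1129
  cell (α,t): −0.02·log₂0.02 = 0.1129
  cell (β,r): −0.07·log₂0.07 = 0.2686
  cell (β,s): −0.01·log₂0.01 = 0.0664
  cell (β,t): −0.62·log₂0.62 = 0.4276
Sum = 1.494 bits.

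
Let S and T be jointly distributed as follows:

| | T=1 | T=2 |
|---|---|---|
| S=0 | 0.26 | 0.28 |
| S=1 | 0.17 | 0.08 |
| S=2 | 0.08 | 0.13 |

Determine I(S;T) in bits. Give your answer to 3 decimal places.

0.033 bits

Marginals: p(S) = (0.5400, 0.2500, 0.2100), p(T) = (0.5100, 0.4900).
I(S;T) = Σ p(x,y)·log₂[p(x,y)/(p(x)p(y))].
  (0,1): 0.26·log₂(0.9441) = -0.0216
  (0,2): 0.28·log₂(1.0582) = 0.0229
  (1,1): 0.17·log₂(1.3333) = 0.0706
  (1,2): 0.08·log₂(0.6531) = -0.0492
  (2,1): 0.08·log₂(0.7470) = -0.0337
  (2,2): 0.13·log₂(1.2634) = 0.0438
Sum = 0.033 bits.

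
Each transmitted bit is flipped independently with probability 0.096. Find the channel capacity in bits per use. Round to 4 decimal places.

0.5438 bits

Binary symmetric channel: C = 1 − h₂(ε) where h₂ is the binary entropy function.
h₂(0.096) = −0.096·log₂0.096 − 0.904·log₂0.904 = 0.4562.
C = 1 − 0.4562 = 0.5438 bits per channel use.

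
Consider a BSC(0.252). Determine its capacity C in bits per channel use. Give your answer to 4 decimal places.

0.1856 bits

Binary symmetric channel: C = 1 − h₂(ε) where h₂ is the binary entropy function.
h₂(0.252) = −0.252·log₂0.252 − 0.748·log₂0.748 = 0.8144.
C = 1 − 0.8144 = 0.1856 bits per channel use.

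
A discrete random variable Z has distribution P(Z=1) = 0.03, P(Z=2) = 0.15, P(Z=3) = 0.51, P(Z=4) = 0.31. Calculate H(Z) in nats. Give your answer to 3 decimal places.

H(Z) = −Σ p·ln p.
  −(0.03)·ln(0.03) = 0.1052
  −(0.15)·ln(0.15) = 0.2846
  −(0.51)·ln(0.51) = 0.3434
  −(0.31)·ln(0.31) = 0.3631
Sum: 0.1052 + 0.2846 + 0.3434 + 0.3631 = 1.096 nats.

1.096 nats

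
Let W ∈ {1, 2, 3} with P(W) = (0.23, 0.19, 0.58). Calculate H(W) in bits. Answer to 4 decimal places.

1.3987 bits

H(W) = −Σ p·log₂ p.
  −(0.23)·log₂(0.23) = 0.48767
  −(0.19)·log₂(0.19) = 0.45523
  −(0.58)·log₂(0.58) = 0.45581
Sum: 0.48767 + 0.45523 + 0.45581 = 1.3987 bits.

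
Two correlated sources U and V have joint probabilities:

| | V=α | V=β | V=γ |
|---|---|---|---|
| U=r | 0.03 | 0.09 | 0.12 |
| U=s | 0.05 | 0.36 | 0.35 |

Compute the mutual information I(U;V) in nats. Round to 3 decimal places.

0.006 nats

Marginals: p(U) = (0.2400, 0.7600), p(V) = (0.0800, 0.4500, 0.4700).
I(U;V) = Σ p(x,y)·ln[p(x,y)/(p(x)p(y))].
  (r,α): 0.03·ln(1.5625) = 0.0134
  (r,β): 0.09·ln(0.8333) = -0.0164
  (r,γ): 0.12·ln(1.0638) = 0.0074
  (s,α): 0.05·ln(0.8224) = -0.0098
  (s,β): 0.36·ln(1.0526) = 0.0185
  (s,γ): 0.35·ln(0.9798) = -0.0071
Sum = 0.006 nats.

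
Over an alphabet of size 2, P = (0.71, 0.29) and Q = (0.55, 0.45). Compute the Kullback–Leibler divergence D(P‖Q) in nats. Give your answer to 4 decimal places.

0.0539 nats

D(P‖Q) = Σ p·ln(p/q).
  0.71·ln(0.71/0.55) = 0.18130
  0.29·ln(0.29/0.45) = -0.12742
D(P‖Q) = 0.0539 nats.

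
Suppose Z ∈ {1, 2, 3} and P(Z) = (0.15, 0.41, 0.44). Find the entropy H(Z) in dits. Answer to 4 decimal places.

H(Z) = −Σ p·log₁₀ p.
  −(0.15)·log₁₀(0.15) = 0.12359
  −(0.41)·log₁₀(0.41) = 0.15876
  −(0.44)·log₁₀(0.44) = 0.15688
Sum: 0.12359 + 0.15876 + 0.15688 = 0.4392 dits.

0.4392 dits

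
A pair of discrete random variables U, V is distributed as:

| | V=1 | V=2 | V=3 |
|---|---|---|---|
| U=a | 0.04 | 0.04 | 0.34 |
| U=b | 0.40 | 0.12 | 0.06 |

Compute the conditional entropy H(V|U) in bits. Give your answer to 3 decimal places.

1.059 bits

Marginals: p(U) = (0.4200, 0.5800), p(V) = (0.4400, 0.1600, 0.4000).
H(V|U) = Σ p(U) · H(V|U=·).
  U=a: p=0.4200, H(V|U=a) = 0.8929
  U=b: p=0.5800, H(V|U=b) = 1.1786
Weighted sum = 1.059 bits.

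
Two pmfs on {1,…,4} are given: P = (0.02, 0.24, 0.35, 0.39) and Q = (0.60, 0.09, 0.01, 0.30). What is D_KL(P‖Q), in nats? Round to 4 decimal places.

1.5141 nats

D(P‖Q) = Σ p·ln(p/q).
  0.02·ln(0.02/0.60) = -0.06802
  0.24·ln(0.24/0.09) = 0.23540
  0.35·ln(0.35/0.01) = 1.24437
  0.39·ln(0.39/0.30) = 0.10232
D(P‖Q) = 1.5141 nats.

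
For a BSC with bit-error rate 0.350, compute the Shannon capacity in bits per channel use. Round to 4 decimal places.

Binary symmetric channel: C = 1 − h₂(ε) where h₂ is the binary entropy function.
h₂(0.350) = −0.350·log₂0.350 − 0.650·log₂0.650 = 0.9341.
C = 1 − 0.9341 = 0.0659 bits per channel use.

0.0659 bits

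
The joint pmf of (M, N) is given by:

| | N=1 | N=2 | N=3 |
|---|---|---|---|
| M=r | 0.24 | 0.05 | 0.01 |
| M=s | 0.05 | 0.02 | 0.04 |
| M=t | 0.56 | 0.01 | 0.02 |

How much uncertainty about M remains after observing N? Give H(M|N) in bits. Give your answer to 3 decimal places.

Marginals: p(M) = (0.3000, 0.1100, 0.5900), p(N) = (0.8500, 0.0800, 0.0700).
H(M|N) = Σ p(N) · H(M|N=·).
  N=1: p=0.8500, H(M|N=1) = 1.1522
  N=2: p=0.0800, H(M|N=2) = 1.2988
  N=3: p=0.0700, H(M|N=3) = 1.3788
Weighted sum = 1.180 bits.

1.180 bits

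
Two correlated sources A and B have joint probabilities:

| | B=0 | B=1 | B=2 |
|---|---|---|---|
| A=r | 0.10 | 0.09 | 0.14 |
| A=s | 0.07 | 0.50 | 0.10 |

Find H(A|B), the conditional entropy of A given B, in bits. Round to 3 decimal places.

Marginals: p(A) = (0.3300, 0.6700), p(B) = (0.1700, 0.5900, 0.2400).
H(A|B) = Σ p(B) · H(A|B=·).
  B=0: p=0.1700, H(A|B=0) = 0.9774
  B=1: p=0.5900, H(A|B=1) = 0.6162
  B=2: p=0.2400, H(A|B=2) = 0.9799
Weighted sum = 0.765 bits.

0.765 bits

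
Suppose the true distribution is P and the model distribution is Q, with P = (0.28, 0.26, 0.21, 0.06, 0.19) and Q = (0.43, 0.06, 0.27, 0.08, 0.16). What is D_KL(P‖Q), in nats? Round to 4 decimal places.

0.2237 nats

D(P‖Q) = Σ p·ln(p/q).
  0.28·ln(0.28/0.43) = -0.12012
  0.26·ln(0.26/0.06) = 0.38125
  0.21·ln(0.21/0.27) = -0.05278
  0.06·ln(0.06/0.08) = -0.01726
  0.19·ln(0.19/0.16) = 0.03265
D(P‖Q) = 0.2237 nats.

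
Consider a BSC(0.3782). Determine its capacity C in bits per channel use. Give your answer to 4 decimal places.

Binary symmetric channel: C = 1 − h₂(ε) where h₂ is the binary entropy function.
h₂(0.3782) = −0.3782·log₂0.3782 − 0.6218·log₂0.6218 = 0.9568.
C = 1 − 0.9568 = 0.0432 bits per channel use.

0.0432 bits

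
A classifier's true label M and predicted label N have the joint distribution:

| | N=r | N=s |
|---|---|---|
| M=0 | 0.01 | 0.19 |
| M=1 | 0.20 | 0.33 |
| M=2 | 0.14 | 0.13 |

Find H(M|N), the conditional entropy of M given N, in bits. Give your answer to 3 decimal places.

1.360 bits

Marginals: p(M) = (0.2000, 0.5300, 0.2700), p(N) = (0.3500, 0.6500).
H(M|N) = Σ p(N) · H(M|N=·).
  N=r: p=0.3500, H(M|N=r) = 1.1367
  N=s: p=0.6500, H(M|N=s) = 1.4796
Weighted sum = 1.360 bits.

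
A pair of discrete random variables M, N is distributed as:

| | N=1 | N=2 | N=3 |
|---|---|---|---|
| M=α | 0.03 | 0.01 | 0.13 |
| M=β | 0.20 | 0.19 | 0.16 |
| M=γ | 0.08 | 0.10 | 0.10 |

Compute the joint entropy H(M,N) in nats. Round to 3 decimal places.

H(M,N) = −Σ p(x,y)·ln p(x,y) over all 9 cells.
  cell (α,1): −0.03·ln0.03 = 0.1052
  cell (α,2): −0.01·ln0.01 = 0.0461
  cell (α,3): −0.13·ln0.13 = 0.2652
  cell (β,1): −0.20·ln0.20 = 0.3219
  cell (β,2): −0.19·ln0.19 = 0.3155
  cell (β,3): −0.16·ln0.16 = 0.2932
  cell (γ,1): −0.08·ln0.08 = 0.2021
  cell (γ,2): −0.10·ln0.10 = 0.2303
  cell (γ,3): −0.10·ln0.10 = 0.2303
Sum = 2.010 nats.

2.010 nats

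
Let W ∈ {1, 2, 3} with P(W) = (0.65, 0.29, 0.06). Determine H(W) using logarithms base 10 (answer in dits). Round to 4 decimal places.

H(W) = −Σ p·log₁₀ p.
  −(0.65)·log₁₀(0.65) = 0.12161
  −(0.29)·log₁₀(0.29) = 0.15590
  −(0.06)·log₁₀(0.06) = 0.07331
Sum: 0.12161 + 0.15590 + 0.07331 = 0.3508 dits.

0.3508 dits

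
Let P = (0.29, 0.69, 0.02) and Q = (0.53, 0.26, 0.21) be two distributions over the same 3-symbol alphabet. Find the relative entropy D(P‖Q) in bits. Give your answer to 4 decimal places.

0.6514 bits

D(P‖Q) = Σ p·log₂(p/q).
  0.29·log₂(0.29/0.53) = -0.25228
  0.69·log₂(0.69/0.26) = 0.97158
  0.02·log₂(0.02/0.21) = -0.06785
D(P‖Q) = 0.6514 bits.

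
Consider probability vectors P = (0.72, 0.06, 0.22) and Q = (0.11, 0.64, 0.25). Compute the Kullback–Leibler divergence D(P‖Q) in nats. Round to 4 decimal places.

1.1826 nats

D(P‖Q) = Σ p·ln(p/q).
  0.72·ln(0.72/0.11) = 1.35272
  0.06·ln(0.06/0.64) = -0.14203
  0.22·ln(0.22/0.25) = -0.02812
D(P‖Q) = 1.1826 nats.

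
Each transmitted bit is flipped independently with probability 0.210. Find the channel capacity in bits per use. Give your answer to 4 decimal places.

Binary symmetric channel: C = 1 − h₂(ε) where h₂ is the binary entropy function.
h₂(0.210) = −0.210·log₂0.210 − 0.790·log₂0.790 = 0.7415.
C = 1 − 0.7415 = 0.2585 bits per channel use.

0.2585 bits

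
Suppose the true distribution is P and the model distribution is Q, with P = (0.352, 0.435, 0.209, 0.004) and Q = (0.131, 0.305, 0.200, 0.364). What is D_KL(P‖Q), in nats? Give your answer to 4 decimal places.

0.4935 nats

D(P‖Q) = Σ p·ln(p/q).
  0.352·ln(0.352/0.131) = 0.34793
  0.435·ln(0.435/0.305) = 0.15444
  0.209·ln(0.209/0.200) = 0.00920
  0.004·ln(0.004/0.364) = -0.01804
D(P‖Q) = 0.4935 nats.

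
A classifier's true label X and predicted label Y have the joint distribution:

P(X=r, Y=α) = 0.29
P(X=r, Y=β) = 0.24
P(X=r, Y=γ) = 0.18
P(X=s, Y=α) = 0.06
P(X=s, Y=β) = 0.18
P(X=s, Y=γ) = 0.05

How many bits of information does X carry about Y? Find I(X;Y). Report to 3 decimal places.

0.050 bits

Marginals: p(X) = (0.7100, 0.2900), p(Y) = (0.3500, 0.4200, 0.2300).
I(X;Y) = Σ p(x,y)·log₂[p(x,y)/(p(x)p(y))].
  (r,α): 0.29·log₂(1.1670) = 0.0646
  (r,β): 0.24·log₂(0.8048) = -0.0752
  (r,γ): 0.18·log₂(1.1023) = 0.0253
  (s,α): 0.06·log₂(0.5911) = -0.0455
  (s,β): 0.18·log₂(1.4778) = 0.1014
  (s,γ): 0.05·log₂(0.7496) = -0.0208
Sum = 0.050 bits.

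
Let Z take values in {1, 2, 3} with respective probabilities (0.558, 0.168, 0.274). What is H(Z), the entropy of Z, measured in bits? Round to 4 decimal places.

1.4138 bits

H(Z) = −Σ p·log₂ p.
  −(0.558)·log₂(0.558) = 0.46965
  −(0.168)·log₂(0.168) = 0.43234
  −(0.274)·log₂(0.274) = 0.51176
Sum: 0.46965 + 0.43234 + 0.51176 = 1.4138 bits.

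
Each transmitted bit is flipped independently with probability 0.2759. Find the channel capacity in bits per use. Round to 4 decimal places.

Binary symmetric channel: C = 1 − h₂(ε) where h₂ is the binary entropy function.
h₂(0.2759) = −0.2759·log₂0.2759 − 0.7241·log₂0.7241 = 0.8498.
C = 1 − 0.8498 = 0.1502 bits per channel use.

0.1502 bits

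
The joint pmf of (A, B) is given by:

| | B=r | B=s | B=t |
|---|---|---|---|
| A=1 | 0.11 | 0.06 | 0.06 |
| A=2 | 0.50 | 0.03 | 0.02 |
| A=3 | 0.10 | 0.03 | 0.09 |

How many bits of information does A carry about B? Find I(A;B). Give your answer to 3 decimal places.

0.196 bits

Marginals: p(A) = (0.2300, 0.5500, 0.2200), p(B) = (0.7100, 0.1200, 0.1700).
I(A;B) = Σ p(x,y)·log₂[p(x,y)/(p(x)p(y))].
  (1,r): 0.11·log₂(0.6736) = -0.0627
  (1,s): 0.06·log₂(2.1739) = 0.0672
  (1,t): 0.06·log₂(1.5345) = 0.0371
  (2,r): 0.50·log₂(1.2804) = 0.1783
  (2,s): 0.03·log₂(0.4545) = -0.0341
  (2,t): 0.02·log₂(0.2139) = -0.0445
  (3,r): 0.10·log₂(0.6402) = -0.0643
  (3,s): 0.03·log₂(1.1364) = 0.0055
  (3,t): 0.09·log₂(2.4064) = 0.1140
Sum = 0.196 bits.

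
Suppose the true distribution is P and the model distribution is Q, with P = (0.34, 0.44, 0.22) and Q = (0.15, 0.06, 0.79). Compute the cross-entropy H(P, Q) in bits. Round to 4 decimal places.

H(P,Q) = −Σ p·log₂ q.
  −0.34·log₂(0.15) = 0.93057
  −0.44·log₂(0.06) = 1.78591
  −0.22·log₂(0.79) = 0.07482
H(P,Q) = 2.7913 bits.

2.7913 bits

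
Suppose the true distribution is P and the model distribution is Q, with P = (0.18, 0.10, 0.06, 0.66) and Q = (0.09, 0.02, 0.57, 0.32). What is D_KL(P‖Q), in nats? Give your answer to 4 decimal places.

D(P‖Q) = Σ p·ln(p/q).
  0.18·ln(0.18/0.09) = 0.12477
  0.10·ln(0.10/0.02) = 0.16094
  0.06·ln(0.06/0.57) = -0.13508
  0.66·ln(0.66/0.32) = 0.47779
D(P‖Q) = 0.6284 nats.

0.6284 nats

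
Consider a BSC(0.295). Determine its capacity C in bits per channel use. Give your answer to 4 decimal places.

Binary symmetric channel: C = 1 − h₂(ε) where h₂ is the binary entropy function.
h₂(0.295) = −0.295·log₂0.295 − 0.705·log₂0.705 = 0.8751.
C = 1 − 0.8751 = 0.1249 bits per channel use.

0.1249 bits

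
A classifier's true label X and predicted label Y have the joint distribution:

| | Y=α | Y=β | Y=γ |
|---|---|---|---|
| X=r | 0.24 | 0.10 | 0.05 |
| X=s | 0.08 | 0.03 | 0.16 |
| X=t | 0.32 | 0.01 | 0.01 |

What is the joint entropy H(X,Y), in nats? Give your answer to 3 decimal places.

1.780 nats

H(X,Y) = −Σ p(x,y)·ln p(x,y) over all 9 cells.
  cell (r,α): −0.24·ln0.24 = 0.3425
  cell (r,β): −0.10·ln0.10 = 0.2303
  cell (r,γ): −0.05·ln0.05 = 0.1498
  cell (s,α): −0.08·ln0.08 = 0.2021
  cell (s,β): −0.03·ln0.03 = 0.1052
  cell (s,γ): −0.16·ln0.16 = 0.2932
  cell (t,α): −0.32·ln0.32 = 0.3646
  cell (t,β): −0.01·ln0.01 = 0.0461
  cell (t,γ): −0.01·ln0.01 = 0.0461
Sum = 1.780 nats.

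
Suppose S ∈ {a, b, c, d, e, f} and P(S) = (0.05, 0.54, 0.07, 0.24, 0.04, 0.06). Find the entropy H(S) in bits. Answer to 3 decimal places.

1.888 bits

H(S) = −Σ p·log₂ p.
  −(0.05)·log₂(0.05) = 0.2161
  −(0.54)·log₂(0.54) = 0.4800
  −(0.07)·log₂(0.07) = 0.2686
  −(0.24)·log₂(0.24) = 0.4941
  −(0.04)·log₂(0.04) = 0.1858
  −(0.06)·log₂(0.06) = 0.2435
Sum: 0.2161 + 0.4800 + 0.2686 + 0.4941 + 0.1858 + 0.2435 = 1.888 bits.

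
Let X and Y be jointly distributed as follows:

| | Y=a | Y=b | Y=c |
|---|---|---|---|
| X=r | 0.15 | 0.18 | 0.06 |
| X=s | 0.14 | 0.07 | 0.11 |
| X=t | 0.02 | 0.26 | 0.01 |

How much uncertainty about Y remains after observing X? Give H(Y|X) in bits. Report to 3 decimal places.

1.226 bits

Chain rule: H(Y|X) = H(X,Y) − H(X).
Marginals: p(X) = (0.3900, 0.3200, 0.2900), p(Y) = (0.3100, 0.5100, 0.1800).
H(X,Y) = 2.7999 bits; H(X) = 1.5737 bits.
H(Y|X) = 2.7999 − 1.5737 = 1.226 bits.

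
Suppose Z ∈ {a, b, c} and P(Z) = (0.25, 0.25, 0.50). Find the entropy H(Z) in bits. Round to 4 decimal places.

1.5000 bits

H(Z) = −Σ p·log₂ p.
  −(0.25)·log₂(0.25) = 0.50000
  −(0.25)·log₂(0.25) = 0.50000
  −(0.50)·log₂(0.50) = 0.50000
Sum: 0.50000 + 0.50000 + 0.50000 = 1.5000 bits.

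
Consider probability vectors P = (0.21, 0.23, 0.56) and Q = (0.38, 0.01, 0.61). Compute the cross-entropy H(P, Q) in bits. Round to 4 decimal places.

H(P,Q) = −Σ p·log₂ q.
  −0.21·log₂(0.38) = 0.29315
  −0.23·log₂(0.01) = 1.52809
  −0.56·log₂(0.61) = 0.39935
H(P,Q) = 2.2206 bits.

2.2206 bits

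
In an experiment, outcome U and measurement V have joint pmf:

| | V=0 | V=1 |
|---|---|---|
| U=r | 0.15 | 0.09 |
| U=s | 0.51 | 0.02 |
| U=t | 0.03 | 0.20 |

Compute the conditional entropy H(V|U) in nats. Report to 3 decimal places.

0.333 nats

Marginals: p(U) = (0.2400, 0.5300, 0.2300), p(V) = (0.6900, 0.3100).
H(V|U) = Σ p(U) · H(V|U=·).
  U=r: p=0.2400, H(V|U=r) = 0.6616
  U=s: p=0.5300, H(V|U=s) = 0.1607
  U=t: p=0.2300, H(V|U=t) = 0.3872
Weighted sum = 0.333 nats.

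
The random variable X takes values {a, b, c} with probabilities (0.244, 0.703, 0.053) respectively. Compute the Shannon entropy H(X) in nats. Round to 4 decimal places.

H(X) = −Σ p·ln p.
  −(0.244)·ln(0.244) = 0.34418
  −(0.703)·ln(0.703) = 0.24774
  −(0.053)·ln(0.053) = 0.15569
Sum: 0.34418 + 0.24774 + 0.15569 = 0.7476 nats.

0.7476 nats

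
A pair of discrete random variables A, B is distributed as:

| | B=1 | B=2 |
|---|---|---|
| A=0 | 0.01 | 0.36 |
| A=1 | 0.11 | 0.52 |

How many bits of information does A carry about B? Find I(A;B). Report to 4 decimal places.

Marginals: p(A) = (0.3700, 0.6300), p(B) = (0.1200, 0.8800).
I(A;B) = Σ p(x,y)·log₂[p(x,y)/(p(x)p(y))].
  (0,1): 0.01·log₂(0.2252) = -0.02151
  (0,2): 0.36·log₂(1.1057) = 0.05216
  (1,1): 0.11·log₂(1.4550) = 0.05951
  (1,2): 0.52·log₂(0.9380) = -0.04806
Sum = 0.0421 bits.

0.0421 bits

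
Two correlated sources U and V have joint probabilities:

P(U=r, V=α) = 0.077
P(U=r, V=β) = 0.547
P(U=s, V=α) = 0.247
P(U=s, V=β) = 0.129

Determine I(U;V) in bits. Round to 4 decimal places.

Marginals: p(U) = (0.6240, 0.3760), p(V) = (0.3240, 0.6760).
I(U;V) = Σ p(x,y)·log₂[p(x,y)/(p(x)p(y))].
  (r,α): 0.077·log₂(0.3809) = -0.10724
  (r,β): 0.547·log₂(1.2967) = 0.20507
  (s,α): 0.247·log₂(2.0275) = 0.25187
  (s,β): 0.129·log₂(0.5075) = -0.12622
Sum = 0.2235 bits.

0.2235 bits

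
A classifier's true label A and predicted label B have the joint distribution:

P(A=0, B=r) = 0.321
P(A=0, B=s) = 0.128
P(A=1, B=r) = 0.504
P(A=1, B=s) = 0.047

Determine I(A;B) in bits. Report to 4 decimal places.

0.0501 bits

Marginals: p(A) = (0.4490, 0.5510), p(B) = (0.8250, 0.1750).
I(A;B) = Σ p(x,y)·log₂[p(x,y)/(p(x)p(y))].
  (0,r): 0.321·log₂(0.8666) = -0.06632
  (0,s): 0.128·log₂(1.6290) = 0.09011
  (1,r): 0.504·log₂(1.1087) = 0.07505
  (1,s): 0.047·log₂(0.4874) = -0.04873
Sum = 0.0501 bits.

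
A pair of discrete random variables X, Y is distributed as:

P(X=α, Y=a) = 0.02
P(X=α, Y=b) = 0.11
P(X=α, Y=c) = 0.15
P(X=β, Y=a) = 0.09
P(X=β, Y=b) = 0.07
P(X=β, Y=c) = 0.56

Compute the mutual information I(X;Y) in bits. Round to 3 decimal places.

0.079 bits

Marginals: p(X) = (0.2800, 0.7200), p(Y) = (0.1100, 0.1800, 0.7100).
I(X;Y) = Σ p(x,y)·log₂[p(x,y)/(p(x)p(y))].
  (α,a): 0.02·log₂(0.6494) = -0.0125
  (α,b): 0.11·log₂(2.1825) = 0.1239
  (α,c): 0.15·log₂(0.7545) = -0.0610
  (β,a): 0.09·log₂(1.1364) = 0.0166
  (β,b): 0.07·log₂(0.5401) = -0.0622
  (β,c): 0.56·log₂(1.0955) = 0.0737
Sum = 0.079 bits.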